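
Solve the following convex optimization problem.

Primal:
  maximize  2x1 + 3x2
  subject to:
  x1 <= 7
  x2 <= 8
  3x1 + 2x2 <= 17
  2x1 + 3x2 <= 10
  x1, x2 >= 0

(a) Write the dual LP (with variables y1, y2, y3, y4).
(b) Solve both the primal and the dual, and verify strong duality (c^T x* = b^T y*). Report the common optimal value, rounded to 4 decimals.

The standard primal-dual pair for 'max c^T x s.t. A x <= b, x >= 0' is:
  Dual:  min b^T y  s.t.  A^T y >= c,  y >= 0.

So the dual LP is:
  minimize  7y1 + 8y2 + 17y3 + 10y4
  subject to:
    y1 + 3y3 + 2y4 >= 2
    y2 + 2y3 + 3y4 >= 3
    y1, y2, y3, y4 >= 0

Solving the primal: x* = (5, 0).
  primal value c^T x* = 10.
Solving the dual: y* = (0, 0, 0, 1).
  dual value b^T y* = 10.
Strong duality: c^T x* = b^T y*. Confirmed.

10


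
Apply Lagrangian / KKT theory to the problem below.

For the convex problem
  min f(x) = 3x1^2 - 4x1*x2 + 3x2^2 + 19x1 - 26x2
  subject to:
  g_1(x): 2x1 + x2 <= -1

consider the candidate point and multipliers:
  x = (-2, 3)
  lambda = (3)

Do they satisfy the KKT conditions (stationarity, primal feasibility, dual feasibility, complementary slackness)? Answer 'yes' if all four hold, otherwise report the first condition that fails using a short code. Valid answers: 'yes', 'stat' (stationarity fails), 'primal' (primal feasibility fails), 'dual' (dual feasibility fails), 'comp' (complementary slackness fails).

Gradient of f: grad f(x) = Q x + c = (-5, 0)
Constraint values g_i(x) = a_i^T x - b_i:
  g_1((-2, 3)) = 0
Stationarity residual: grad f(x) + sum_i lambda_i a_i = (1, 3)
  -> stationarity FAILS
Primal feasibility (all g_i <= 0): OK
Dual feasibility (all lambda_i >= 0): OK
Complementary slackness (lambda_i * g_i(x) = 0 for all i): OK

Verdict: the first failing condition is stationarity -> stat.

stat


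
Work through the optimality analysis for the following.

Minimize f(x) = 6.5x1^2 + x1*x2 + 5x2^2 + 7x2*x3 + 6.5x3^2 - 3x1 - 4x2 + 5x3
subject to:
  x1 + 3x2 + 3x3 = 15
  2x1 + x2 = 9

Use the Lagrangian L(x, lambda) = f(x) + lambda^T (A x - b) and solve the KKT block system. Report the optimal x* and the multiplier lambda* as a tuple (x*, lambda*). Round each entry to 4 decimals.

Form the Lagrangian:
  L(x, lambda) = (1/2) x^T Q x + c^T x + lambda^T (A x - b)
Stationarity (grad_x L = 0): Q x + c + A^T lambda = 0.
Primal feasibility: A x = b.

This gives the KKT block system:
  [ Q   A^T ] [ x     ]   [-c ]
  [ A    0  ] [ lambda ] = [ b ]

Solving the linear system:
  x*      = (2.1676, 4.6647, -0.3873)
  lambda* = (-10.8728, -9.4855)
  f(x*)   = 110.6821

x* = (2.1676, 4.6647, -0.3873), lambda* = (-10.8728, -9.4855)


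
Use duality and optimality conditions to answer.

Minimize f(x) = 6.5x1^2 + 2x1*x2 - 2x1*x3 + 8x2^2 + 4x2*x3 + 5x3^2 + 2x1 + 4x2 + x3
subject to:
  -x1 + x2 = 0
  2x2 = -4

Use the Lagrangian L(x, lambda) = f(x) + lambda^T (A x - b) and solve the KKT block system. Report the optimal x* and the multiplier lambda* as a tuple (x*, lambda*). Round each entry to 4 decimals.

Form the Lagrangian:
  L(x, lambda) = (1/2) x^T Q x + c^T x + lambda^T (A x - b)
Stationarity (grad_x L = 0): Q x + c + A^T lambda = 0.
Primal feasibility: A x = b.

This gives the KKT block system:
  [ Q   A^T ] [ x     ]   [-c ]
  [ A    0  ] [ lambda ] = [ b ]

Solving the linear system:
  x*      = (-2, -2, 0.3)
  lambda* = (-28.6, 29.7)
  f(x*)   = 53.55

x* = (-2, -2, 0.3), lambda* = (-28.6, 29.7)


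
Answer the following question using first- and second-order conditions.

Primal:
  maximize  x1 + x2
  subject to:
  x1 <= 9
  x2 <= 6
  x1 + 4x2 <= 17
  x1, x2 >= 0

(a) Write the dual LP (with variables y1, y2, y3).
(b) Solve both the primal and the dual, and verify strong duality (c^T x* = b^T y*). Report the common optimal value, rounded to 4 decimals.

The standard primal-dual pair for 'max c^T x s.t. A x <= b, x >= 0' is:
  Dual:  min b^T y  s.t.  A^T y >= c,  y >= 0.

So the dual LP is:
  minimize  9y1 + 6y2 + 17y3
  subject to:
    y1 + y3 >= 1
    y2 + 4y3 >= 1
    y1, y2, y3 >= 0

Solving the primal: x* = (9, 2).
  primal value c^T x* = 11.
Solving the dual: y* = (0.75, 0, 0.25).
  dual value b^T y* = 11.
Strong duality: c^T x* = b^T y*. Confirmed.

11


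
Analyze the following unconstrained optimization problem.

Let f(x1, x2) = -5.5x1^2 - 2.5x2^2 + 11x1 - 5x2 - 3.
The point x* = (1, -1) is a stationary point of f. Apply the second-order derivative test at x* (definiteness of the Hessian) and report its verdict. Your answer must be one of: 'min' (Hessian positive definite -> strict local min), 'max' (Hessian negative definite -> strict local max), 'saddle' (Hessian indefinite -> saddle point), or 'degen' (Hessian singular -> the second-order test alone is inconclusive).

Compute the Hessian H = grad^2 f:
  H = [[-11, 0], [0, -5]]
Verify stationarity: grad f(x*) = H x* + g = (0, 0).
Eigenvalues of H: -11, -5.
Both eigenvalues < 0, so H is negative definite -> x* is a strict local max.

max


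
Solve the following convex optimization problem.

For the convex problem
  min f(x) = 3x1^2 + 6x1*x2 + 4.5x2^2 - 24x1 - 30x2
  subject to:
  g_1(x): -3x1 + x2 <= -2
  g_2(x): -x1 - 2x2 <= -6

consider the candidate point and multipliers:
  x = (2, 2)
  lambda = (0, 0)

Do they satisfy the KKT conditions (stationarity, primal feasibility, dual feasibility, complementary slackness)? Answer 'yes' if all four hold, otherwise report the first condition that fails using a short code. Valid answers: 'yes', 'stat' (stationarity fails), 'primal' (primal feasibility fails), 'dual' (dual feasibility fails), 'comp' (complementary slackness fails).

Gradient of f: grad f(x) = Q x + c = (0, 0)
Constraint values g_i(x) = a_i^T x - b_i:
  g_1((2, 2)) = -2
  g_2((2, 2)) = 0
Stationarity residual: grad f(x) + sum_i lambda_i a_i = (0, 0)
  -> stationarity OK
Primal feasibility (all g_i <= 0): OK
Dual feasibility (all lambda_i >= 0): OK
Complementary slackness (lambda_i * g_i(x) = 0 for all i): OK

Verdict: yes, KKT holds.

yes


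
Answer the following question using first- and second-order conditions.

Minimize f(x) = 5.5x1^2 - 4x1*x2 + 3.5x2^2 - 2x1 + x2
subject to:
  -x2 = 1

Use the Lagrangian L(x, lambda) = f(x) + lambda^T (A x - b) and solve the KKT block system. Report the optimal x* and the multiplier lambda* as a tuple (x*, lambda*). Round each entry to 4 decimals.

Form the Lagrangian:
  L(x, lambda) = (1/2) x^T Q x + c^T x + lambda^T (A x - b)
Stationarity (grad_x L = 0): Q x + c + A^T lambda = 0.
Primal feasibility: A x = b.

This gives the KKT block system:
  [ Q   A^T ] [ x     ]   [-c ]
  [ A    0  ] [ lambda ] = [ b ]

Solving the linear system:
  x*      = (-0.1818, -1)
  lambda* = (-5.2727)
  f(x*)   = 2.3182

x* = (-0.1818, -1), lambda* = (-5.2727)


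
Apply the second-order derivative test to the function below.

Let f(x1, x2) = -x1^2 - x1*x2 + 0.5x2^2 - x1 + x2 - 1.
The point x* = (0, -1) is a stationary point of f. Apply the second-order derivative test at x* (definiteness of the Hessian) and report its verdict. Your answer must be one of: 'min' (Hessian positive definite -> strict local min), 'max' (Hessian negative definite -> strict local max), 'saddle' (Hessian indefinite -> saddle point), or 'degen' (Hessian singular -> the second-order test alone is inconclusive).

Compute the Hessian H = grad^2 f:
  H = [[-2, -1], [-1, 1]]
Verify stationarity: grad f(x*) = H x* + g = (0, 0).
Eigenvalues of H: -2.3028, 1.3028.
Eigenvalues have mixed signs, so H is indefinite -> x* is a saddle point.

saddle


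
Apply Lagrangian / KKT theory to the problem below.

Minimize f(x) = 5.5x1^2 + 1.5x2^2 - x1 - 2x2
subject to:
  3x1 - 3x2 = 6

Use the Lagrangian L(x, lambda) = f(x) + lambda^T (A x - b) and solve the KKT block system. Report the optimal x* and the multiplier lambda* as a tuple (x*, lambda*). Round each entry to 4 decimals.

Form the Lagrangian:
  L(x, lambda) = (1/2) x^T Q x + c^T x + lambda^T (A x - b)
Stationarity (grad_x L = 0): Q x + c + A^T lambda = 0.
Primal feasibility: A x = b.

This gives the KKT block system:
  [ Q   A^T ] [ x     ]   [-c ]
  [ A    0  ] [ lambda ] = [ b ]

Solving the linear system:
  x*      = (0.6429, -1.3571)
  lambda* = (-2.0238)
  f(x*)   = 7.1071

x* = (0.6429, -1.3571), lambda* = (-2.0238)


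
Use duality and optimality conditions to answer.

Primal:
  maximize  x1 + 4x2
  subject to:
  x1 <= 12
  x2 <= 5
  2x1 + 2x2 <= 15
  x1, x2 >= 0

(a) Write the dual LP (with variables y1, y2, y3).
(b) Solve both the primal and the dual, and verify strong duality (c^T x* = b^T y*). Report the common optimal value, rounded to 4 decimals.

The standard primal-dual pair for 'max c^T x s.t. A x <= b, x >= 0' is:
  Dual:  min b^T y  s.t.  A^T y >= c,  y >= 0.

So the dual LP is:
  minimize  12y1 + 5y2 + 15y3
  subject to:
    y1 + 2y3 >= 1
    y2 + 2y3 >= 4
    y1, y2, y3 >= 0

Solving the primal: x* = (2.5, 5).
  primal value c^T x* = 22.5.
Solving the dual: y* = (0, 3, 0.5).
  dual value b^T y* = 22.5.
Strong duality: c^T x* = b^T y*. Confirmed.

22.5


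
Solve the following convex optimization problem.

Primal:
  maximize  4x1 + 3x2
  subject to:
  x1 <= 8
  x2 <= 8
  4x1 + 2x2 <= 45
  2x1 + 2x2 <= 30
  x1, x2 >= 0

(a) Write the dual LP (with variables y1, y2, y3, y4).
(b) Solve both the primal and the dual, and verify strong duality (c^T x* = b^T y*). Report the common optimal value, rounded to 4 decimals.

The standard primal-dual pair for 'max c^T x s.t. A x <= b, x >= 0' is:
  Dual:  min b^T y  s.t.  A^T y >= c,  y >= 0.

So the dual LP is:
  minimize  8y1 + 8y2 + 45y3 + 30y4
  subject to:
    y1 + 4y3 + 2y4 >= 4
    y2 + 2y3 + 2y4 >= 3
    y1, y2, y3, y4 >= 0

Solving the primal: x* = (7.5, 7.5).
  primal value c^T x* = 52.5.
Solving the dual: y* = (0, 0, 0.5, 1).
  dual value b^T y* = 52.5.
Strong duality: c^T x* = b^T y*. Confirmed.

52.5


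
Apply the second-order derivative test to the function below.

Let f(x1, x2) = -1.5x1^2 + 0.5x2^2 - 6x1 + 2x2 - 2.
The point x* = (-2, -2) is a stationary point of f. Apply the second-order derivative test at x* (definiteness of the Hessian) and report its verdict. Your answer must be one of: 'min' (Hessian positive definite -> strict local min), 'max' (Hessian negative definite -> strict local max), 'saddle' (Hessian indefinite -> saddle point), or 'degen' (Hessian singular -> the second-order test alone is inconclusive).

Compute the Hessian H = grad^2 f:
  H = [[-3, 0], [0, 1]]
Verify stationarity: grad f(x*) = H x* + g = (0, 0).
Eigenvalues of H: -3, 1.
Eigenvalues have mixed signs, so H is indefinite -> x* is a saddle point.

saddle


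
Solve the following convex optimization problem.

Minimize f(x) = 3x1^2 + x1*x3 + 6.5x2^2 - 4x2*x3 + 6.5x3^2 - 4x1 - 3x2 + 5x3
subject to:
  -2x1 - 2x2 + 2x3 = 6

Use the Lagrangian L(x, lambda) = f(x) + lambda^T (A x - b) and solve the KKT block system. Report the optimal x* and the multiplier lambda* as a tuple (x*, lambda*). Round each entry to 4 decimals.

Form the Lagrangian:
  L(x, lambda) = (1/2) x^T Q x + c^T x + lambda^T (A x - b)
Stationarity (grad_x L = 0): Q x + c + A^T lambda = 0.
Primal feasibility: A x = b.

This gives the KKT block system:
  [ Q   A^T ] [ x     ]   [-c ]
  [ A    0  ] [ lambda ] = [ b ]

Solving the linear system:
  x*      = (-1.741, -0.6439, 0.6151)
  lambda* = (-6.9155)
  f(x*)   = 26.732

x* = (-1.741, -0.6439, 0.6151), lambda* = (-6.9155)


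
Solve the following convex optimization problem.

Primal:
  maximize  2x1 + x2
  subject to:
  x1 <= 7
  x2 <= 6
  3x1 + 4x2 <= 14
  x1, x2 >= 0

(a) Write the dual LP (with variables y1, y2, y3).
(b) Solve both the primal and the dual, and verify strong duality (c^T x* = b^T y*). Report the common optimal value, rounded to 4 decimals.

The standard primal-dual pair for 'max c^T x s.t. A x <= b, x >= 0' is:
  Dual:  min b^T y  s.t.  A^T y >= c,  y >= 0.

So the dual LP is:
  minimize  7y1 + 6y2 + 14y3
  subject to:
    y1 + 3y3 >= 2
    y2 + 4y3 >= 1
    y1, y2, y3 >= 0

Solving the primal: x* = (4.6667, 0).
  primal value c^T x* = 9.3333.
Solving the dual: y* = (0, 0, 0.6667).
  dual value b^T y* = 9.3333.
Strong duality: c^T x* = b^T y*. Confirmed.

9.3333


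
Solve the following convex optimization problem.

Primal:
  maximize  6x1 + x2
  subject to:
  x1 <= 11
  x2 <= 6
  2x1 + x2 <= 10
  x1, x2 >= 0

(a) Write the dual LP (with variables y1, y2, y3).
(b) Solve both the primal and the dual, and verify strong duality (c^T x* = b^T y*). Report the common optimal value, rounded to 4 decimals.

The standard primal-dual pair for 'max c^T x s.t. A x <= b, x >= 0' is:
  Dual:  min b^T y  s.t.  A^T y >= c,  y >= 0.

So the dual LP is:
  minimize  11y1 + 6y2 + 10y3
  subject to:
    y1 + 2y3 >= 6
    y2 + y3 >= 1
    y1, y2, y3 >= 0

Solving the primal: x* = (5, 0).
  primal value c^T x* = 30.
Solving the dual: y* = (0, 0, 3).
  dual value b^T y* = 30.
Strong duality: c^T x* = b^T y*. Confirmed.

30


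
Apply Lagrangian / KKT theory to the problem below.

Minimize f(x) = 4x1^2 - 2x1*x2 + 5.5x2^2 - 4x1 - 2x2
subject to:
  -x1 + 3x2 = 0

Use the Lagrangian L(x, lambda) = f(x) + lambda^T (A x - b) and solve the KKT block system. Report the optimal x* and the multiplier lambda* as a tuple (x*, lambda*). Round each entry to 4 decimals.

Form the Lagrangian:
  L(x, lambda) = (1/2) x^T Q x + c^T x + lambda^T (A x - b)
Stationarity (grad_x L = 0): Q x + c + A^T lambda = 0.
Primal feasibility: A x = b.

This gives the KKT block system:
  [ Q   A^T ] [ x     ]   [-c ]
  [ A    0  ] [ lambda ] = [ b ]

Solving the linear system:
  x*      = (0.5915, 0.1972)
  lambda* = (0.338)
  f(x*)   = -1.3803

x* = (0.5915, 0.1972), lambda* = (0.338)


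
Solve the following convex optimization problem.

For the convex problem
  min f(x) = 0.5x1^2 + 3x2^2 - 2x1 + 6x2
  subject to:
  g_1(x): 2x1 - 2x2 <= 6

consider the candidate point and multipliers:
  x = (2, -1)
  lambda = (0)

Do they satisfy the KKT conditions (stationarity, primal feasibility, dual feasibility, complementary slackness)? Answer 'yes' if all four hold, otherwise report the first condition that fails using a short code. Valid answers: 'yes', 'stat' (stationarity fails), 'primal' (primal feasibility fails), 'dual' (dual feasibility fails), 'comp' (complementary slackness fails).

Gradient of f: grad f(x) = Q x + c = (0, 0)
Constraint values g_i(x) = a_i^T x - b_i:
  g_1((2, -1)) = 0
Stationarity residual: grad f(x) + sum_i lambda_i a_i = (0, 0)
  -> stationarity OK
Primal feasibility (all g_i <= 0): OK
Dual feasibility (all lambda_i >= 0): OK
Complementary slackness (lambda_i * g_i(x) = 0 for all i): OK

Verdict: yes, KKT holds.

yes


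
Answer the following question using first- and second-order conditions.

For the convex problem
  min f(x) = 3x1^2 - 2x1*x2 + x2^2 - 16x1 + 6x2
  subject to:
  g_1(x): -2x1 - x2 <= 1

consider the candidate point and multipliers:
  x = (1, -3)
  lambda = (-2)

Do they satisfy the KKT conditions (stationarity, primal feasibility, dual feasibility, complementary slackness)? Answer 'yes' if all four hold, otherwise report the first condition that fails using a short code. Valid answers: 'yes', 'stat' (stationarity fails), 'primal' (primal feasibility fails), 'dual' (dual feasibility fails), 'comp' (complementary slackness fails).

Gradient of f: grad f(x) = Q x + c = (-4, -2)
Constraint values g_i(x) = a_i^T x - b_i:
  g_1((1, -3)) = 0
Stationarity residual: grad f(x) + sum_i lambda_i a_i = (0, 0)
  -> stationarity OK
Primal feasibility (all g_i <= 0): OK
Dual feasibility (all lambda_i >= 0): FAILS
Complementary slackness (lambda_i * g_i(x) = 0 for all i): OK

Verdict: the first failing condition is dual_feasibility -> dual.

dual


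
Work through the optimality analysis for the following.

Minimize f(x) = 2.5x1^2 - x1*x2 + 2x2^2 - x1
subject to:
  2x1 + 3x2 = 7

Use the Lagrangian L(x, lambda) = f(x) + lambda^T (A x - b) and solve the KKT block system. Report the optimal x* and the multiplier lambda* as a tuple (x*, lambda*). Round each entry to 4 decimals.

Form the Lagrangian:
  L(x, lambda) = (1/2) x^T Q x + c^T x + lambda^T (A x - b)
Stationarity (grad_x L = 0): Q x + c + A^T lambda = 0.
Primal feasibility: A x = b.

This gives the KKT block system:
  [ Q   A^T ] [ x     ]   [-c ]
  [ A    0  ] [ lambda ] = [ b ]

Solving the linear system:
  x*      = (1.1781, 1.5479)
  lambda* = (-1.6712)
  f(x*)   = 5.2603

x* = (1.1781, 1.5479), lambda* = (-1.6712)


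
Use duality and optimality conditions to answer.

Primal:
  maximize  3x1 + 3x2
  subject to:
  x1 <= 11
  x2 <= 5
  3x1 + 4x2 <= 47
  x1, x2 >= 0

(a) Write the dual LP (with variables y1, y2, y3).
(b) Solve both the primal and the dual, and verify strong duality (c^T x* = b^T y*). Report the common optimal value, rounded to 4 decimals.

The standard primal-dual pair for 'max c^T x s.t. A x <= b, x >= 0' is:
  Dual:  min b^T y  s.t.  A^T y >= c,  y >= 0.

So the dual LP is:
  minimize  11y1 + 5y2 + 47y3
  subject to:
    y1 + 3y3 >= 3
    y2 + 4y3 >= 3
    y1, y2, y3 >= 0

Solving the primal: x* = (11, 3.5).
  primal value c^T x* = 43.5.
Solving the dual: y* = (0.75, 0, 0.75).
  dual value b^T y* = 43.5.
Strong duality: c^T x* = b^T y*. Confirmed.

43.5


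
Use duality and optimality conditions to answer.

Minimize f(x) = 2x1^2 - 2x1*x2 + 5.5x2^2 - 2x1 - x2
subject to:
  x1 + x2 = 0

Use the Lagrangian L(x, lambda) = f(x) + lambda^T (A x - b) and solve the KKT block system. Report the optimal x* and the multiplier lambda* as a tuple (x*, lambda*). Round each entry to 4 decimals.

Form the Lagrangian:
  L(x, lambda) = (1/2) x^T Q x + c^T x + lambda^T (A x - b)
Stationarity (grad_x L = 0): Q x + c + A^T lambda = 0.
Primal feasibility: A x = b.

This gives the KKT block system:
  [ Q   A^T ] [ x     ]   [-c ]
  [ A    0  ] [ lambda ] = [ b ]

Solving the linear system:
  x*      = (0.0526, -0.0526)
  lambda* = (1.6842)
  f(x*)   = -0.0263

x* = (0.0526, -0.0526), lambda* = (1.6842)


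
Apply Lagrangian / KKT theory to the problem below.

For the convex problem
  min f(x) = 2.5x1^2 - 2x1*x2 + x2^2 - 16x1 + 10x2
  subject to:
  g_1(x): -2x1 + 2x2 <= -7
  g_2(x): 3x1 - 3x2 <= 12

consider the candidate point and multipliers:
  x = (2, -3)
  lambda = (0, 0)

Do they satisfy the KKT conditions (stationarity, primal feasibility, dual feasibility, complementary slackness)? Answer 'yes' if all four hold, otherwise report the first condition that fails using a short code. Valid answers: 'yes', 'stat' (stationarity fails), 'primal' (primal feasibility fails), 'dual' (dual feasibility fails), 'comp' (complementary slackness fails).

Gradient of f: grad f(x) = Q x + c = (0, 0)
Constraint values g_i(x) = a_i^T x - b_i:
  g_1((2, -3)) = -3
  g_2((2, -3)) = 3
Stationarity residual: grad f(x) + sum_i lambda_i a_i = (0, 0)
  -> stationarity OK
Primal feasibility (all g_i <= 0): FAILS
Dual feasibility (all lambda_i >= 0): OK
Complementary slackness (lambda_i * g_i(x) = 0 for all i): OK

Verdict: the first failing condition is primal_feasibility -> primal.

primal


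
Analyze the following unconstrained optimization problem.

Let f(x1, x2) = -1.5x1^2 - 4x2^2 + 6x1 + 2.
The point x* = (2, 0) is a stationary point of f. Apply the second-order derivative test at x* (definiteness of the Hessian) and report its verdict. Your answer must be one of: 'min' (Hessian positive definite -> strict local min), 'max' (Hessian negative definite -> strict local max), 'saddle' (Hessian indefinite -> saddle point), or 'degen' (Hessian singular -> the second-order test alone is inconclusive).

Compute the Hessian H = grad^2 f:
  H = [[-3, 0], [0, -8]]
Verify stationarity: grad f(x*) = H x* + g = (0, 0).
Eigenvalues of H: -8, -3.
Both eigenvalues < 0, so H is negative definite -> x* is a strict local max.

max


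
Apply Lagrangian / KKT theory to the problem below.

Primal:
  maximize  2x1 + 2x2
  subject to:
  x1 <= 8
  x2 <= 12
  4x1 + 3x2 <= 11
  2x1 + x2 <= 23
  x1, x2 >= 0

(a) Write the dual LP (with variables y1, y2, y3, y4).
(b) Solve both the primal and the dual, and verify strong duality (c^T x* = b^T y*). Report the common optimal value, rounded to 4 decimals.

The standard primal-dual pair for 'max c^T x s.t. A x <= b, x >= 0' is:
  Dual:  min b^T y  s.t.  A^T y >= c,  y >= 0.

So the dual LP is:
  minimize  8y1 + 12y2 + 11y3 + 23y4
  subject to:
    y1 + 4y3 + 2y4 >= 2
    y2 + 3y3 + y4 >= 2
    y1, y2, y3, y4 >= 0

Solving the primal: x* = (0, 3.6667).
  primal value c^T x* = 7.3333.
Solving the dual: y* = (0, 0, 0.6667, 0).
  dual value b^T y* = 7.3333.
Strong duality: c^T x* = b^T y*. Confirmed.

7.3333


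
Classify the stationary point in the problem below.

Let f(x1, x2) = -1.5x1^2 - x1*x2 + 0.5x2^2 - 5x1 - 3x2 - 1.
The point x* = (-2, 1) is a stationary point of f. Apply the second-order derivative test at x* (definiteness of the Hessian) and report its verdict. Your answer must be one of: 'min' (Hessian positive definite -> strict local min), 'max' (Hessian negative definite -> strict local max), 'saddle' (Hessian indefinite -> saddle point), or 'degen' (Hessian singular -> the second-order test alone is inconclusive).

Compute the Hessian H = grad^2 f:
  H = [[-3, -1], [-1, 1]]
Verify stationarity: grad f(x*) = H x* + g = (0, 0).
Eigenvalues of H: -3.2361, 1.2361.
Eigenvalues have mixed signs, so H is indefinite -> x* is a saddle point.

saddle


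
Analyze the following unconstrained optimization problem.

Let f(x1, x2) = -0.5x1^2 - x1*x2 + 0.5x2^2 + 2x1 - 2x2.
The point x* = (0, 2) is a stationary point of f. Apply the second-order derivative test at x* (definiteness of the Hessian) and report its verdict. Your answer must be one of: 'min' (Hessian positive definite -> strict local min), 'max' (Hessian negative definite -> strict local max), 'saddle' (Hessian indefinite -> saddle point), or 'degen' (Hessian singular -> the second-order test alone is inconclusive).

Compute the Hessian H = grad^2 f:
  H = [[-1, -1], [-1, 1]]
Verify stationarity: grad f(x*) = H x* + g = (0, 0).
Eigenvalues of H: -1.4142, 1.4142.
Eigenvalues have mixed signs, so H is indefinite -> x* is a saddle point.

saddle


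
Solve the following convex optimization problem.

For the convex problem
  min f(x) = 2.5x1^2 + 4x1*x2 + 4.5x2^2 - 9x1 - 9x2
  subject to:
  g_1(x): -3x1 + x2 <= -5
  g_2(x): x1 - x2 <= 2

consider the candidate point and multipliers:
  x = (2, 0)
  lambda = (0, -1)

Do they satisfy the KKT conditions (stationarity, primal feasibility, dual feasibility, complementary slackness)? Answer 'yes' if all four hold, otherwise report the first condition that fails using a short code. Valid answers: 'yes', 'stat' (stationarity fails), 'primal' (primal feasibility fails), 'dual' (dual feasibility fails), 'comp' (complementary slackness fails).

Gradient of f: grad f(x) = Q x + c = (1, -1)
Constraint values g_i(x) = a_i^T x - b_i:
  g_1((2, 0)) = -1
  g_2((2, 0)) = 0
Stationarity residual: grad f(x) + sum_i lambda_i a_i = (0, 0)
  -> stationarity OK
Primal feasibility (all g_i <= 0): OK
Dual feasibility (all lambda_i >= 0): FAILS
Complementary slackness (lambda_i * g_i(x) = 0 for all i): OK

Verdict: the first failing condition is dual_feasibility -> dual.

dual


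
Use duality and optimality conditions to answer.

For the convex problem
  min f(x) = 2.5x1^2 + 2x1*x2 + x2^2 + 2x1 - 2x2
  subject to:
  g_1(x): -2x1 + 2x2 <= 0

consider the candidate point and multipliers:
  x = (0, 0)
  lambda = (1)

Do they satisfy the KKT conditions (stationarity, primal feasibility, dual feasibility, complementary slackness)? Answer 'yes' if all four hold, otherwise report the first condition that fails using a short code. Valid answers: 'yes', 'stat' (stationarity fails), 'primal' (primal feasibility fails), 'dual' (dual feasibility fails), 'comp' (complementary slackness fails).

Gradient of f: grad f(x) = Q x + c = (2, -2)
Constraint values g_i(x) = a_i^T x - b_i:
  g_1((0, 0)) = 0
Stationarity residual: grad f(x) + sum_i lambda_i a_i = (0, 0)
  -> stationarity OK
Primal feasibility (all g_i <= 0): OK
Dual feasibility (all lambda_i >= 0): OK
Complementary slackness (lambda_i * g_i(x) = 0 for all i): OK

Verdict: yes, KKT holds.

yes


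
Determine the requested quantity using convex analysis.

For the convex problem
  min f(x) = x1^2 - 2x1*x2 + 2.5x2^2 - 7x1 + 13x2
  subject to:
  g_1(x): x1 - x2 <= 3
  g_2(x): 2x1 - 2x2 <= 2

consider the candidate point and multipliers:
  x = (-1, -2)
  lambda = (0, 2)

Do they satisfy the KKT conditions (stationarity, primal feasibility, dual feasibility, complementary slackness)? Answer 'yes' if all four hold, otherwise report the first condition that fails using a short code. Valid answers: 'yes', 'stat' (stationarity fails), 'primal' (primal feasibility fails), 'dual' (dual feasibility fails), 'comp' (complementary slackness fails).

Gradient of f: grad f(x) = Q x + c = (-5, 5)
Constraint values g_i(x) = a_i^T x - b_i:
  g_1((-1, -2)) = -2
  g_2((-1, -2)) = 0
Stationarity residual: grad f(x) + sum_i lambda_i a_i = (-1, 1)
  -> stationarity FAILS
Primal feasibility (all g_i <= 0): OK
Dual feasibility (all lambda_i >= 0): OK
Complementary slackness (lambda_i * g_i(x) = 0 for all i): OK

Verdict: the first failing condition is stationarity -> stat.

stat


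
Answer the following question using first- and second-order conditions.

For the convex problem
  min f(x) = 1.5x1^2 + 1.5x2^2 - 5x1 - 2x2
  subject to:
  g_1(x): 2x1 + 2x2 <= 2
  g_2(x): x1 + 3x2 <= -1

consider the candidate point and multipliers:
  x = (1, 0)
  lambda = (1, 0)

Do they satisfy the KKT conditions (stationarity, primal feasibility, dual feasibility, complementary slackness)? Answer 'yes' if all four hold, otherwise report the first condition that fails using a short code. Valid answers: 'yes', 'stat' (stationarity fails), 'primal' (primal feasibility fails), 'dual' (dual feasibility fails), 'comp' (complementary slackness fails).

Gradient of f: grad f(x) = Q x + c = (-2, -2)
Constraint values g_i(x) = a_i^T x - b_i:
  g_1((1, 0)) = 0
  g_2((1, 0)) = 2
Stationarity residual: grad f(x) + sum_i lambda_i a_i = (0, 0)
  -> stationarity OK
Primal feasibility (all g_i <= 0): FAILS
Dual feasibility (all lambda_i >= 0): OK
Complementary slackness (lambda_i * g_i(x) = 0 for all i): OK

Verdict: the first failing condition is primal_feasibility -> primal.

primal


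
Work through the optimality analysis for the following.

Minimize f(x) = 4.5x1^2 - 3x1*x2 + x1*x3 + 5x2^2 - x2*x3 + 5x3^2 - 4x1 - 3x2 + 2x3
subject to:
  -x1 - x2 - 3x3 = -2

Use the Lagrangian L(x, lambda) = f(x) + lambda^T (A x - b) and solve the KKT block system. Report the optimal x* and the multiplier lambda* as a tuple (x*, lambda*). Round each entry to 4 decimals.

Form the Lagrangian:
  L(x, lambda) = (1/2) x^T Q x + c^T x + lambda^T (A x - b)
Stationarity (grad_x L = 0): Q x + c + A^T lambda = 0.
Primal feasibility: A x = b.

This gives the KKT block system:
  [ Q   A^T ] [ x     ]   [-c ]
  [ A    0  ] [ lambda ] = [ b ]

Solving the linear system:
  x*      = (0.7957, 0.6842, 0.1734)
  lambda* = (1.2817)
  f(x*)   = -1.1625

x* = (0.7957, 0.6842, 0.1734), lambda* = (1.2817)


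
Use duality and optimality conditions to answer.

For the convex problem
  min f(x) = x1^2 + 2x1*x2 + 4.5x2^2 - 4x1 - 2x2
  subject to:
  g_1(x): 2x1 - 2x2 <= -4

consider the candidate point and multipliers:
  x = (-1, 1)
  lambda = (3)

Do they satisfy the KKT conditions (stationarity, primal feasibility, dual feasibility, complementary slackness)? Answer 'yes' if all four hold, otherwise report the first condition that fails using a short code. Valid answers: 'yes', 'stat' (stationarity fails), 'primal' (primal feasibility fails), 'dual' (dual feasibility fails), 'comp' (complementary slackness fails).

Gradient of f: grad f(x) = Q x + c = (-4, 5)
Constraint values g_i(x) = a_i^T x - b_i:
  g_1((-1, 1)) = 0
Stationarity residual: grad f(x) + sum_i lambda_i a_i = (2, -1)
  -> stationarity FAILS
Primal feasibility (all g_i <= 0): OK
Dual feasibility (all lambda_i >= 0): OK
Complementary slackness (lambda_i * g_i(x) = 0 for all i): OK

Verdict: the first failing condition is stationarity -> stat.

stat


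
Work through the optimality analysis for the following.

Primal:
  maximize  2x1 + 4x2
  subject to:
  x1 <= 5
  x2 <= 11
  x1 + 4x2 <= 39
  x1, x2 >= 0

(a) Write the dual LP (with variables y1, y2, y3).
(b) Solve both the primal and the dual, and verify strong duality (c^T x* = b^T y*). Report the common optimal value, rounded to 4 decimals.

The standard primal-dual pair for 'max c^T x s.t. A x <= b, x >= 0' is:
  Dual:  min b^T y  s.t.  A^T y >= c,  y >= 0.

So the dual LP is:
  minimize  5y1 + 11y2 + 39y3
  subject to:
    y1 + y3 >= 2
    y2 + 4y3 >= 4
    y1, y2, y3 >= 0

Solving the primal: x* = (5, 8.5).
  primal value c^T x* = 44.
Solving the dual: y* = (1, 0, 1).
  dual value b^T y* = 44.
Strong duality: c^T x* = b^T y*. Confirmed.

44


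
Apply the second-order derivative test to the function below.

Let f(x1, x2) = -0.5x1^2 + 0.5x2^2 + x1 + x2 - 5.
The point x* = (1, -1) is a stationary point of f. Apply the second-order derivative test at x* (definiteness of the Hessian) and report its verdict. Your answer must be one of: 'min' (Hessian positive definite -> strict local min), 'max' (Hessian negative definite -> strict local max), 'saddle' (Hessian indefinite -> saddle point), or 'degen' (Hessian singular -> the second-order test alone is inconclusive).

Compute the Hessian H = grad^2 f:
  H = [[-1, 0], [0, 1]]
Verify stationarity: grad f(x*) = H x* + g = (0, 0).
Eigenvalues of H: -1, 1.
Eigenvalues have mixed signs, so H is indefinite -> x* is a saddle point.

saddle


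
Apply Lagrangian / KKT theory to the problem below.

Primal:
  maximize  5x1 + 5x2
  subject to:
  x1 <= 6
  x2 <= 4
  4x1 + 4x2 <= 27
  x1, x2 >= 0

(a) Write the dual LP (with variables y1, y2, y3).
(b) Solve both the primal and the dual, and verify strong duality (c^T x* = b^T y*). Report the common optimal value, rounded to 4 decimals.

The standard primal-dual pair for 'max c^T x s.t. A x <= b, x >= 0' is:
  Dual:  min b^T y  s.t.  A^T y >= c,  y >= 0.

So the dual LP is:
  minimize  6y1 + 4y2 + 27y3
  subject to:
    y1 + 4y3 >= 5
    y2 + 4y3 >= 5
    y1, y2, y3 >= 0

Solving the primal: x* = (2.75, 4).
  primal value c^T x* = 33.75.
Solving the dual: y* = (0, 0, 1.25).
  dual value b^T y* = 33.75.
Strong duality: c^T x* = b^T y*. Confirmed.

33.75


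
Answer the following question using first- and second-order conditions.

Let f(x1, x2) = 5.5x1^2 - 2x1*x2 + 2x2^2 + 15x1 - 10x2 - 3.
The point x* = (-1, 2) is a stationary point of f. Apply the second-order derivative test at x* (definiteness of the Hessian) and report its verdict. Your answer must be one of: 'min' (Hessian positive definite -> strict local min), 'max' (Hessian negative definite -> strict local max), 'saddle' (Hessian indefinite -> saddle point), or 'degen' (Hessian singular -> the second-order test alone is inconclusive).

Compute the Hessian H = grad^2 f:
  H = [[11, -2], [-2, 4]]
Verify stationarity: grad f(x*) = H x* + g = (0, 0).
Eigenvalues of H: 3.4689, 11.5311.
Both eigenvalues > 0, so H is positive definite -> x* is a strict local min.

min


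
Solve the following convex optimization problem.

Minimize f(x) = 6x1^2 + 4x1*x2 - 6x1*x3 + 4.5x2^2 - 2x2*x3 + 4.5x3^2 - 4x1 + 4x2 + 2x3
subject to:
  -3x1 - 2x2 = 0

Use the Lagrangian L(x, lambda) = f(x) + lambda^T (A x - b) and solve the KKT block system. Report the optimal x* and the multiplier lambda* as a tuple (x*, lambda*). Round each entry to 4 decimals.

Form the Lagrangian:
  L(x, lambda) = (1/2) x^T Q x + c^T x + lambda^T (A x - b)
Stationarity (grad_x L = 0): Q x + c + A^T lambda = 0.
Primal feasibility: A x = b.

This gives the KKT block system:
  [ Q   A^T ] [ x     ]   [-c ]
  [ A    0  ] [ lambda ] = [ b ]

Solving the linear system:
  x*      = (0.4848, -0.7273, -0.0606)
  lambda* = (-0.2424)
  f(x*)   = -2.4848

x* = (0.4848, -0.7273, -0.0606), lambda* = (-0.2424)


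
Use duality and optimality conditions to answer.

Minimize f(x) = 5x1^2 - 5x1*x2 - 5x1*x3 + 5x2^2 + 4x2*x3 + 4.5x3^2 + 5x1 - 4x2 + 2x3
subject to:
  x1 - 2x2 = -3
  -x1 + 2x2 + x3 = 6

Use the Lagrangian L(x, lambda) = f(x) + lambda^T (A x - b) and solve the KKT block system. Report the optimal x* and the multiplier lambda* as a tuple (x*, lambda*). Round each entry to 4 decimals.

Form the Lagrangian:
  L(x, lambda) = (1/2) x^T Q x + c^T x + lambda^T (A x - b)
Stationarity (grad_x L = 0): Q x + c + A^T lambda = 0.
Primal feasibility: A x = b.

This gives the KKT block system:
  [ Q   A^T ] [ x     ]   [-c ]
  [ A    0  ] [ lambda ] = [ b ]

Solving the linear system:
  x*      = (0.8, 1.9, 3)
  lambda* = (-21.1, -32.6)
  f(x*)   = 67.35

x* = (0.8, 1.9, 3), lambda* = (-21.1, -32.6)


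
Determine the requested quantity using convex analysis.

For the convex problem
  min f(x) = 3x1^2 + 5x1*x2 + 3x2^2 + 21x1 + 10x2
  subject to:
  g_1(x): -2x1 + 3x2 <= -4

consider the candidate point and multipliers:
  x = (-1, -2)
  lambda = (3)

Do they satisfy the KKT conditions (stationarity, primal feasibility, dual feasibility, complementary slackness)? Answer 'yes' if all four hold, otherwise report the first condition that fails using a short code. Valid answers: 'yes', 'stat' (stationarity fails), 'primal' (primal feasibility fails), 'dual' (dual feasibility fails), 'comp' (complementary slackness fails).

Gradient of f: grad f(x) = Q x + c = (5, -7)
Constraint values g_i(x) = a_i^T x - b_i:
  g_1((-1, -2)) = 0
Stationarity residual: grad f(x) + sum_i lambda_i a_i = (-1, 2)
  -> stationarity FAILS
Primal feasibility (all g_i <= 0): OK
Dual feasibility (all lambda_i >= 0): OK
Complementary slackness (lambda_i * g_i(x) = 0 for all i): OK

Verdict: the first failing condition is stationarity -> stat.

stat


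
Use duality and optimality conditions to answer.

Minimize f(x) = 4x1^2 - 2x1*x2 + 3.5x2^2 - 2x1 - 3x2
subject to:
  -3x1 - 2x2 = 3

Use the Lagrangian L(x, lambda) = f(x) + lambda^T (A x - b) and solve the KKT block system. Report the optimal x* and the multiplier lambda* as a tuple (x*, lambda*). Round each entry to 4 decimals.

Form the Lagrangian:
  L(x, lambda) = (1/2) x^T Q x + c^T x + lambda^T (A x - b)
Stationarity (grad_x L = 0): Q x + c + A^T lambda = 0.
Primal feasibility: A x = b.

This gives the KKT block system:
  [ Q   A^T ] [ x     ]   [-c ]
  [ A    0  ] [ lambda ] = [ b ]

Solving the linear system:
  x*      = (-0.7143, -0.4286)
  lambda* = (-2.2857)
  f(x*)   = 4.7857

x* = (-0.7143, -0.4286), lambda* = (-2.2857)


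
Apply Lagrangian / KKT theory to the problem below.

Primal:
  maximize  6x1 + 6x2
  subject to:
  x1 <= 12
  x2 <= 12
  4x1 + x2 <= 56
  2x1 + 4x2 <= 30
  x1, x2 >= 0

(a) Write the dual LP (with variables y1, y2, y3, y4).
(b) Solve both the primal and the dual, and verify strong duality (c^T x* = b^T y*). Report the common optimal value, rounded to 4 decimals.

The standard primal-dual pair for 'max c^T x s.t. A x <= b, x >= 0' is:
  Dual:  min b^T y  s.t.  A^T y >= c,  y >= 0.

So the dual LP is:
  minimize  12y1 + 12y2 + 56y3 + 30y4
  subject to:
    y1 + 4y3 + 2y4 >= 6
    y2 + y3 + 4y4 >= 6
    y1, y2, y3, y4 >= 0

Solving the primal: x* = (12, 1.5).
  primal value c^T x* = 81.
Solving the dual: y* = (3, 0, 0, 1.5).
  dual value b^T y* = 81.
Strong duality: c^T x* = b^T y*. Confirmed.

81


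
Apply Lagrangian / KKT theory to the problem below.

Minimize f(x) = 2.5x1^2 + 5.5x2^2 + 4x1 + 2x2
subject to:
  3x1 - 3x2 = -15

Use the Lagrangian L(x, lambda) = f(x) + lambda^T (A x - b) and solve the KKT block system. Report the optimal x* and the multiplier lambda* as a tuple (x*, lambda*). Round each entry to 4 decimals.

Form the Lagrangian:
  L(x, lambda) = (1/2) x^T Q x + c^T x + lambda^T (A x - b)
Stationarity (grad_x L = 0): Q x + c + A^T lambda = 0.
Primal feasibility: A x = b.

This gives the KKT block system:
  [ Q   A^T ] [ x     ]   [-c ]
  [ A    0  ] [ lambda ] = [ b ]

Solving the linear system:
  x*      = (-3.8125, 1.1875)
  lambda* = (5.0208)
  f(x*)   = 31.2188

x* = (-3.8125, 1.1875), lambda* = (5.0208)


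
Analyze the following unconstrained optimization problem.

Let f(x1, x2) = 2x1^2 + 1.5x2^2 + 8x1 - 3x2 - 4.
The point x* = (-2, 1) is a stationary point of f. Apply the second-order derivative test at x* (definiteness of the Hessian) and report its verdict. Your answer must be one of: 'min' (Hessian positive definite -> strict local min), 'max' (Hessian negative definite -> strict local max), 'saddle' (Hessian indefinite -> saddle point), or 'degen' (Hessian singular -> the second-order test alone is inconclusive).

Compute the Hessian H = grad^2 f:
  H = [[4, 0], [0, 3]]
Verify stationarity: grad f(x*) = H x* + g = (0, 0).
Eigenvalues of H: 3, 4.
Both eigenvalues > 0, so H is positive definite -> x* is a strict local min.

min


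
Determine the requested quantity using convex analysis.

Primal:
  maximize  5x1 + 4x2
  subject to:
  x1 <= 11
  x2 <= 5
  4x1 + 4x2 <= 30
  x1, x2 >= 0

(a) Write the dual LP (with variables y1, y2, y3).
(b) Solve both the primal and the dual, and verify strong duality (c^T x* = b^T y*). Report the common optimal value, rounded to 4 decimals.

The standard primal-dual pair for 'max c^T x s.t. A x <= b, x >= 0' is:
  Dual:  min b^T y  s.t.  A^T y >= c,  y >= 0.

So the dual LP is:
  minimize  11y1 + 5y2 + 30y3
  subject to:
    y1 + 4y3 >= 5
    y2 + 4y3 >= 4
    y1, y2, y3 >= 0

Solving the primal: x* = (7.5, 0).
  primal value c^T x* = 37.5.
Solving the dual: y* = (0, 0, 1.25).
  dual value b^T y* = 37.5.
Strong duality: c^T x* = b^T y*. Confirmed.

37.5


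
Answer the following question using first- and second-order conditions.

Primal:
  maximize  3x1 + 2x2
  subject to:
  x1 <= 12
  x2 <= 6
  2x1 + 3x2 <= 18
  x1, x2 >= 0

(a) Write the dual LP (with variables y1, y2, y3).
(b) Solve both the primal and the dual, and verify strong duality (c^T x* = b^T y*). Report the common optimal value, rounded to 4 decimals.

The standard primal-dual pair for 'max c^T x s.t. A x <= b, x >= 0' is:
  Dual:  min b^T y  s.t.  A^T y >= c,  y >= 0.

So the dual LP is:
  minimize  12y1 + 6y2 + 18y3
  subject to:
    y1 + 2y3 >= 3
    y2 + 3y3 >= 2
    y1, y2, y3 >= 0

Solving the primal: x* = (9, 0).
  primal value c^T x* = 27.
Solving the dual: y* = (0, 0, 1.5).
  dual value b^T y* = 27.
Strong duality: c^T x* = b^T y*. Confirmed.

27


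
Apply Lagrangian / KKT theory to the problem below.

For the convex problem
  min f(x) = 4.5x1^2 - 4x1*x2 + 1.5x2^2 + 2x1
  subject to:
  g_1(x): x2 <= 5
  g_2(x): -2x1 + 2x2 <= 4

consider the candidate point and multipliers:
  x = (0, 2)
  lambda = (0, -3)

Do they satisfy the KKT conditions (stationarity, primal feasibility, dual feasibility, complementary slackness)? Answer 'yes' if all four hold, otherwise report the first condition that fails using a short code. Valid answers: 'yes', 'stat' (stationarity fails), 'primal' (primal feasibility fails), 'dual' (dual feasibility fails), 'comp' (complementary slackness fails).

Gradient of f: grad f(x) = Q x + c = (-6, 6)
Constraint values g_i(x) = a_i^T x - b_i:
  g_1((0, 2)) = -3
  g_2((0, 2)) = 0
Stationarity residual: grad f(x) + sum_i lambda_i a_i = (0, 0)
  -> stationarity OK
Primal feasibility (all g_i <= 0): OK
Dual feasibility (all lambda_i >= 0): FAILS
Complementary slackness (lambda_i * g_i(x) = 0 for all i): OK

Verdict: the first failing condition is dual_feasibility -> dual.

dual


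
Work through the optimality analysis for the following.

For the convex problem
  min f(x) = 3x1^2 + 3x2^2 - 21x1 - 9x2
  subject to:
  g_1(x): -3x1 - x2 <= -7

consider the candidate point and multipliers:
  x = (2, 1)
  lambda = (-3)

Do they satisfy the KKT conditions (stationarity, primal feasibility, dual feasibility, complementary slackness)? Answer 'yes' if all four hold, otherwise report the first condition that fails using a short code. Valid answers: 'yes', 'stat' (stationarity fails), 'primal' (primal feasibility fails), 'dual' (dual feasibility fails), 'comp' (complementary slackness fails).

Gradient of f: grad f(x) = Q x + c = (-9, -3)
Constraint values g_i(x) = a_i^T x - b_i:
  g_1((2, 1)) = 0
Stationarity residual: grad f(x) + sum_i lambda_i a_i = (0, 0)
  -> stationarity OK
Primal feasibility (all g_i <= 0): OK
Dual feasibility (all lambda_i >= 0): FAILS
Complementary slackness (lambda_i * g_i(x) = 0 for all i): OK

Verdict: the first failing condition is dual_feasibility -> dual.

dual
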